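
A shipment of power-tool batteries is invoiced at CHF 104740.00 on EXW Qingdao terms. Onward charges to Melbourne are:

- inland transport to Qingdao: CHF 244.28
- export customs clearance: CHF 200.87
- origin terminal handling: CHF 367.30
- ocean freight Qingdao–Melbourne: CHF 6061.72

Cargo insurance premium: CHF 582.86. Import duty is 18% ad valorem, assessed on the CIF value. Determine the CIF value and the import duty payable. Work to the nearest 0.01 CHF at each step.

CIF value: CHF 112197.03; import duty: CHF 20195.47

CIF = EXW price + pre-shipment costs + freight + insurance
CIF = 104740.00 + 244.28 + 200.87 + 367.30 + 6061.72 + 582.86 = 112197.03
Import duty = 112197.03 × 18% = 20195.47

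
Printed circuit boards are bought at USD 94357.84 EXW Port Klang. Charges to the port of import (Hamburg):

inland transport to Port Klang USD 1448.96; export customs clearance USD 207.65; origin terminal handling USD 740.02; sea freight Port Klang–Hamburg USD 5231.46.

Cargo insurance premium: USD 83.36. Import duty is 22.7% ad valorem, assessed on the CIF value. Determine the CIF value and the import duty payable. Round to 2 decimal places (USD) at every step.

CIF = EXW price + pre-shipment costs + freight + insurance
CIF = 94357.84 + 1448.96 + 207.65 + 740.02 + 5231.46 + 83.36 = 102069.29
Import duty = 102069.29 × 22.7% = 23169.73

CIF value: USD 102069.29; import duty: USD 23169.73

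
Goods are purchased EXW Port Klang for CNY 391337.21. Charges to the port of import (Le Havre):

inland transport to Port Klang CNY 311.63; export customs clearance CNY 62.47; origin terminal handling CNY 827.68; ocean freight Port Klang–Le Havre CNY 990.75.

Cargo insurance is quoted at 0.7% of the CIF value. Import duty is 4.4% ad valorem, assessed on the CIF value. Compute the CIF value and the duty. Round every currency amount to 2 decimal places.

Let C be the CIF value. C = EXW price + pre-shipment costs + freight + 0.7% × C
C − 0.7% × C = 391337.21 + 311.63 + 62.47 + 827.68 + 990.75
0.993 × C = 393529.74
C = 393529.74 / 0.993 = 396303.87
Insurance premium = 0.7% × 396303.87 = 2774.13
Import duty = 396303.87 × 4.4% = 17437.37

CIF value: CNY 396303.87; import duty: CNY 17437.37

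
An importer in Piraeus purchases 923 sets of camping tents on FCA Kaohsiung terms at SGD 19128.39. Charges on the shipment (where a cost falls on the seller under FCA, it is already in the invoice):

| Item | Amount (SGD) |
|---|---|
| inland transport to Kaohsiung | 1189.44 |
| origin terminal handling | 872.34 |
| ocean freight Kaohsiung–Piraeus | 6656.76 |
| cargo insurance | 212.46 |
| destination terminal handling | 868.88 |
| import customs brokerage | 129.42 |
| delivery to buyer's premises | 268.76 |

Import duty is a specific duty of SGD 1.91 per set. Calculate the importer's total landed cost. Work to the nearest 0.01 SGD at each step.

Total landed cost: SGD 29899.94

FCA: the seller delivers export-cleared goods to the carrier; the buyer bears costs from that point.
Already in the invoice (seller's account under FCA): inland to port — exclude.
CIF value = FCA price + origin terminal + freight + insurance = 19128.39 + 872.34 + 6656.76 + 212.46 = 26869.95
Import duty = 923 × 1.91 = 1762.93
Buyer bears: origin terminal 872.34 + freight 6656.76 + insurance 212.46 + destination terminal 868.88 + brokerage 129.42 + delivery 268.76 + duty 1762.93 = 10771.55
Landed cost = invoice 19128.39 + 10771.55 = 29899.94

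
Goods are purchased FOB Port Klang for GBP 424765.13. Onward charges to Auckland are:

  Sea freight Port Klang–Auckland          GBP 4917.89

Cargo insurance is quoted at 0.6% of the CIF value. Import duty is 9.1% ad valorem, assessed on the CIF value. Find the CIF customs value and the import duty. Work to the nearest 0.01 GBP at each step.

Let C be the CIF value. C = FOB price + freight + 0.6% × C
C − 0.6% × C = 424765.13 + 4917.89
0.994 × C = 429683.02
C = 429683.02 / 0.994 = 432276.68
Insurance premium = 0.6% × 432276.68 = 2593.66
Import duty = 432276.68 × 9.1% = 39337.18

CIF value: GBP 432276.68; import duty: GBP 39337.18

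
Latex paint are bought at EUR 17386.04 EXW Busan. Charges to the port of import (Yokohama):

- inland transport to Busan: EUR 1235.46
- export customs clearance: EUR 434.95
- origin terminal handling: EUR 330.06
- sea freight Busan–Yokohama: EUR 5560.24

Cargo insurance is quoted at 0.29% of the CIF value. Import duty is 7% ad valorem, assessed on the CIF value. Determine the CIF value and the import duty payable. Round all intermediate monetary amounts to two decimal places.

Let C be the CIF value. C = EXW price + pre-shipment costs + freight + 0.29% × C
C − 0.29% × C = 17386.04 + 1235.46 + 434.95 + 330.06 + 5560.24
0.9971 × C = 24946.75
C = 24946.75 / 0.9971 = 25019.31
Insurance premium = 0.29% × 25019.31 = 72.56
Import duty = 25019.31 × 7% = 1751.35

CIF value: EUR 25019.31; import duty: EUR 1751.35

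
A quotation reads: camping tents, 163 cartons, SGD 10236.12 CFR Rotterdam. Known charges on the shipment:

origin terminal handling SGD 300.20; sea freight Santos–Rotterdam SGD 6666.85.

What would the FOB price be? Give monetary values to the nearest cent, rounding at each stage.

Not relevant to the conversion: origin terminal — on the seller under both CFR and FOB; already in the CFR price and stays in the FOB price.
From CFR to FOB, the seller no longer bears: freight.
FOB price = 10236.12 − 6666.85 = 3569.27

FOB price: SGD 3569.27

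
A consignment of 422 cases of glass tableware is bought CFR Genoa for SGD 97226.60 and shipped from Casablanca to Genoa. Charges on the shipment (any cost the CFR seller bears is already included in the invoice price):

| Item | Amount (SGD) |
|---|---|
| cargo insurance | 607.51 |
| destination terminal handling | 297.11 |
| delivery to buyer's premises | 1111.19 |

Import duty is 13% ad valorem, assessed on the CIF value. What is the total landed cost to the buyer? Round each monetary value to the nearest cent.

CFR: the seller pays costs through ocean freight to the destination port, but not insurance.
CIF value = CFR price + insurance = 97226.60 + 607.51 = 97834.11
Import duty = 97834.11 × 13% = 12718.43
Buyer bears: insurance 607.51 + destination terminal 297.11 + delivery 1111.19 + duty 12718.43 = 14734.24
Landed cost = invoice 97226.60 + 14734.24 = 111960.84

Total landed cost: SGD 111960.84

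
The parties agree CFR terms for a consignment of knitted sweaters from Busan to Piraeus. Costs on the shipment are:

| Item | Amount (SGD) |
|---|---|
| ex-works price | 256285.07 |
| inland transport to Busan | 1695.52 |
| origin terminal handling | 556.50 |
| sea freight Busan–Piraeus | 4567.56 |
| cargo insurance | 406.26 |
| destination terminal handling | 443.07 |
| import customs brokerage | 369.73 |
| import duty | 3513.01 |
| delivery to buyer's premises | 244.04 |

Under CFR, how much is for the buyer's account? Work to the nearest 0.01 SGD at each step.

Buyer's account: SGD 4976.11

CFR: the seller pays costs through ocean freight to the destination port, but not insurance.
Seller's account: goods 256285.07 + inland to port 1695.52 + origin terminal 556.50 + freight 4567.56 = 263104.65
Buyer's account: insurance 406.26 + destination terminal 443.07 + brokerage 369.73 + duty 3513.01 + delivery 244.04 = 4976.11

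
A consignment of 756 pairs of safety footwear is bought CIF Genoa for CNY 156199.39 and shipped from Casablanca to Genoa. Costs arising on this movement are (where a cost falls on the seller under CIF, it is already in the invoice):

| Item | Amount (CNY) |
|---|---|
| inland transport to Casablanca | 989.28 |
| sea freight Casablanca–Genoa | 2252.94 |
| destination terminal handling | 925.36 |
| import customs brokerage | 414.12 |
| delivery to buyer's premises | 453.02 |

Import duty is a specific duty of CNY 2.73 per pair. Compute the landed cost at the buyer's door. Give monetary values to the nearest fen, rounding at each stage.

CIF: the seller pays costs through ocean freight and marine insurance to the destination port.
Already in the invoice (seller's account under CIF): inland to port, freight — exclude.
The CIF price already equals the CIF value: 156199.39
Import duty = 756 × 2.73 = 2063.88
Buyer bears: destination terminal 925.36 + brokerage 414.12 + delivery 453.02 + duty 2063.88 = 3856.38
Landed cost = invoice 156199.39 + 3856.38 = 160055.77

Total landed cost: CNY 160055.77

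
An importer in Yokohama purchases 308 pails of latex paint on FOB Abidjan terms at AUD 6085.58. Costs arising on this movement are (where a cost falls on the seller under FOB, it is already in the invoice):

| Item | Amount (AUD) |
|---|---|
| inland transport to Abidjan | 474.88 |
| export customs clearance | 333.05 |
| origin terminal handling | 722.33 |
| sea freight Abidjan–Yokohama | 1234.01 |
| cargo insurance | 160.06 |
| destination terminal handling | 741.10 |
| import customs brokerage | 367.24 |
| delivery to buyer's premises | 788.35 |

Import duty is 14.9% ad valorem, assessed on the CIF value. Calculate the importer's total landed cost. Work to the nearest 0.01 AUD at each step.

Total landed cost: AUD 10490.81

FOB: the seller bears costs until goods are on board at the origin port; the buyer bears freight, insurance and all costs thereafter.
Already in the invoice (seller's account under FOB): inland to port, export clearance, origin terminal — exclude.
CIF value = FOB price + freight + insurance = 6085.58 + 1234.01 + 160.06 = 7479.65
Import duty = 7479.65 × 14.9% = 1114.47
Buyer bears: freight 1234.01 + insurance 160.06 + destination terminal 741.10 + brokerage 367.24 + delivery 788.35 + duty 1114.47 = 4405.23
Landed cost = invoice 6085.58 + 4405.23 = 10490.81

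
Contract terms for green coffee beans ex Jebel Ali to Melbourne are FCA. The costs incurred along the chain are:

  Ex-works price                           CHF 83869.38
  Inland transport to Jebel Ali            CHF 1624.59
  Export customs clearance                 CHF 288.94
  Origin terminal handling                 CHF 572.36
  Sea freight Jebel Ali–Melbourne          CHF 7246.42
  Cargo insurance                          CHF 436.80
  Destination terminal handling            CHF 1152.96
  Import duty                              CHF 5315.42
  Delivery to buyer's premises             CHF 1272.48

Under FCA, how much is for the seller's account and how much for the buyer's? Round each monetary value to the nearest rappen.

Seller: CHF 85782.91; buyer: CHF 15996.44

FCA: the seller delivers export-cleared goods to the carrier; the buyer bears costs from that point.
Seller's account: goods 83869.38 + inland to port 1624.59 + export clearance 288.94 = 85782.91
Buyer's account: origin terminal 572.36 + freight 7246.42 + insurance 436.80 + destination terminal 1152.96 + duty 5315.42 + delivery 1272.48 = 15996.44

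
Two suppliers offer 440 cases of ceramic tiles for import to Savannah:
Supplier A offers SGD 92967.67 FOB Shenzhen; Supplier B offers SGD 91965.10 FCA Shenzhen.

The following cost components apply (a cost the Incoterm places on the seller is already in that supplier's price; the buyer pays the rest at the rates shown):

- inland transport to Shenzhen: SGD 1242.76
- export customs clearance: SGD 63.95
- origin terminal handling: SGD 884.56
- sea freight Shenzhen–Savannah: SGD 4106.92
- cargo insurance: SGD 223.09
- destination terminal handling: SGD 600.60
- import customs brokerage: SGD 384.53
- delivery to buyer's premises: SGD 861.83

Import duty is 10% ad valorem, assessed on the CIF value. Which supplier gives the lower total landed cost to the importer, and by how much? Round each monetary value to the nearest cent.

Supplier A (FOB):
CIF value = FOB price + freight + insurance = 92967.67 + 4106.92 + 223.09 = 97297.68
Import duty = 97297.68 × 10% = 9729.77
Buyer bears (A): 4106.92 + 223.09 + 600.60 + 384.53 + 861.83 = 6176.97
Landed cost (A) = invoice 92967.67 + 6176.97 + duty 9729.77 = 108874.41
Supplier B (FCA):
CIF value = FCA price + origin terminal + freight + insurance = 91965.10 + 884.56 + 4106.92 + 223.09 = 97179.67
Import duty = 97179.67 × 10% = 9717.97
Buyer bears (B): 884.56 + 4106.92 + 223.09 + 600.60 + 384.53 + 861.83 = 7061.53
Landed cost (B) = invoice 91965.10 + 7061.53 + duty 9717.97 = 108744.60
Difference = |108874.41 − 108744.60| = 129.81

Supplier B is cheaper by SGD 129.81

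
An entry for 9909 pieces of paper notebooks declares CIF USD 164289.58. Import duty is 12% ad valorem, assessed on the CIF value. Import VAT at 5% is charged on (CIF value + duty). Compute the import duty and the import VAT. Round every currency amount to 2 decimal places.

Import duty: USD 19714.75; import VAT: USD 9200.22

Import duty = 164289.58 × 12% = 19714.75
VAT base = CIF + duty = 164289.58 + 19714.75 = 184004.33
Import VAT = 184004.33 × 5% = 9200.22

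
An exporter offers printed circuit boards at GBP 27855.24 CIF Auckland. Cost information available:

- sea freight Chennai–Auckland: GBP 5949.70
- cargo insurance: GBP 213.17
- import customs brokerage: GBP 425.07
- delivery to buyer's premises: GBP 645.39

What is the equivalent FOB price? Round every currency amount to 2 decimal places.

Not relevant to the conversion: delivery, brokerage — on the buyer under both terms; not part of either seller's price.
From CIF to FOB, the seller no longer bears: freight, insurance.
FOB price = 27855.24 − 5949.70 − 213.17 = 21692.37

FOB price: GBP 21692.37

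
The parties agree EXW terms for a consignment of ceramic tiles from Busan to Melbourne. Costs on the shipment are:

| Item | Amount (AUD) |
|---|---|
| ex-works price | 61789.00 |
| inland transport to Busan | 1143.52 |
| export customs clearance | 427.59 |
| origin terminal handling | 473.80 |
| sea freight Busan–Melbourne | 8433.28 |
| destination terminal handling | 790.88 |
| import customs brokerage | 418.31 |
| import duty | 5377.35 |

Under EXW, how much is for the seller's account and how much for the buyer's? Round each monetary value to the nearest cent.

EXW: the seller makes goods available at their premises; the buyer bears all onward costs.
Seller's account: goods 61789.00 = 61789.00
Buyer's account: inland to port 1143.52 + export clearance 427.59 + origin terminal 473.80 + freight 8433.28 + destination terminal 790.88 + brokerage 418.31 + duty 5377.35 = 17064.73

Seller: AUD 61789.00; buyer: AUD 17064.73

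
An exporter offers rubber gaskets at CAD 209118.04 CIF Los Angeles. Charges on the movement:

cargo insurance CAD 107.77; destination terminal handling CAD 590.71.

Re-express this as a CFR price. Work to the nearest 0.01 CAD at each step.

CFR price: CAD 209010.27

Not relevant to the conversion: destination terminal — on the buyer under both terms; not part of either seller's price.
From CIF to CFR, the seller no longer bears: insurance.
CFR price = 209118.04 − 107.77 = 209010.27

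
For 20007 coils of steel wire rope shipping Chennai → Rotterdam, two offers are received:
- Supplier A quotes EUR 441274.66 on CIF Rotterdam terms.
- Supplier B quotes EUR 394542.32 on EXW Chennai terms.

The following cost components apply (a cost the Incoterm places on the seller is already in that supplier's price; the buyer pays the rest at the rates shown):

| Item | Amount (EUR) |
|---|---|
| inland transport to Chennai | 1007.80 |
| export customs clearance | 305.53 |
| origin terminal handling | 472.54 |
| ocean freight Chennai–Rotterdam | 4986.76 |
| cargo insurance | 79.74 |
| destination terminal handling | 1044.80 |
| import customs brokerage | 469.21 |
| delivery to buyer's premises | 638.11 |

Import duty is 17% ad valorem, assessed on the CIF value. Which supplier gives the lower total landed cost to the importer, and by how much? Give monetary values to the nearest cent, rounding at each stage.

Supplier A (CIF):
The CIF price already equals the CIF value: 441274.66
Import duty = 441274.66 × 17% = 75016.69
Buyer bears (A): 1044.80 + 469.21 + 638.11 = 2152.12
Landed cost (A) = invoice 441274.66 + 2152.12 + duty 75016.69 = 518443.47
Supplier B (EXW):
CIF value = EXW price + inland to port + export clearance + origin terminal + freight + insurance = 394542.32 + 1007.80 + 305.53 + 472.54 + 4986.76 + 79.74 = 401394.69
Import duty = 401394.69 × 17% = 68237.10
Buyer bears (B): 1007.80 + 305.53 + 472.54 + 4986.76 + 79.74 + 1044.80 + 469.21 + 638.11 = 9004.49
Landed cost (B) = invoice 394542.32 + 9004.49 + duty 68237.10 = 471783.91
Difference = |518443.47 − 471783.91| = 46659.56

Supplier B is cheaper by EUR 46659.56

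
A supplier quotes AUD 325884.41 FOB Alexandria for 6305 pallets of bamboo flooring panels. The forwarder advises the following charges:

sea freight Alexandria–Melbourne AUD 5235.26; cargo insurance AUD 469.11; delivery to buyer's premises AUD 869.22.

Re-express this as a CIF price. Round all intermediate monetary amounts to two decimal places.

Not relevant to the conversion: delivery — on the buyer under both terms; not part of either seller's price.
From FOB to CIF, the seller additionally bears: freight, insurance.
CIF price = 325884.41 + 5235.26 + 469.11 = 331588.78

CIF price: AUD 331588.78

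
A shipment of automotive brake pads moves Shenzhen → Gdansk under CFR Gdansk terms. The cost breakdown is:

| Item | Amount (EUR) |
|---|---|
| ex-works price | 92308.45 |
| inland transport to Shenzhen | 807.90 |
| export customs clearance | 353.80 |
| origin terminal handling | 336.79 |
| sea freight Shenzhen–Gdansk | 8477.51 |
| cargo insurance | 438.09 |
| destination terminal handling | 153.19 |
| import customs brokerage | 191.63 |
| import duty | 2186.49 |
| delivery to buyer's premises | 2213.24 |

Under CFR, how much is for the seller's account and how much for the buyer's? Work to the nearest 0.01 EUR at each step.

Seller: EUR 102284.45; buyer: EUR 5182.64

CFR: the seller pays costs through ocean freight to the destination port, but not insurance.
Seller's account: goods 92308.45 + inland to port 807.90 + export clearance 353.80 + origin terminal 336.79 + freight 8477.51 = 102284.45
Buyer's account: insurance 438.09 + destination terminal 153.19 + brokerage 191.63 + duty 2186.49 + delivery 2213.24 = 5182.64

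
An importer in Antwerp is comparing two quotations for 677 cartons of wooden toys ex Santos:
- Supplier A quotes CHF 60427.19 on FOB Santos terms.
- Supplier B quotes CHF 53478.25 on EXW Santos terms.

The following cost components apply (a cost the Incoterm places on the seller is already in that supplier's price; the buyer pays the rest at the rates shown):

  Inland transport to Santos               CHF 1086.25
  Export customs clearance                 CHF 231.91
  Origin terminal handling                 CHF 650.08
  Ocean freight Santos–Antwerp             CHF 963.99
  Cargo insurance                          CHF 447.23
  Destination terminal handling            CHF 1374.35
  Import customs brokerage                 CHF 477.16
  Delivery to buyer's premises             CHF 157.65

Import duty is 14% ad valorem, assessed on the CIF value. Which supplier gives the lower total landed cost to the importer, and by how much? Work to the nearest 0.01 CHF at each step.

Supplier A (FOB):
CIF value = FOB price + freight + insurance = 60427.19 + 963.99 + 447.23 = 61838.41
Import duty = 61838.41 × 14% = 8657.38
Buyer bears (A): 963.99 + 447.23 + 1374.35 + 477.16 + 157.65 = 3420.38
Landed cost (A) = invoice 60427.19 + 3420.38 + duty 8657.38 = 72504.95
Supplier B (EXW):
CIF value = EXW price + inland to port + export clearance + origin terminal + freight + insurance = 53478.25 + 1086.25 + 231.91 + 650.08 + 963.99 + 447.23 = 56857.71
Import duty = 56857.71 × 14% = 7960.08
Buyer bears (B): 1086.25 + 231.91 + 650.08 + 963.99 + 447.23 + 1374.35 + 477.16 + 157.65 = 5388.62
Landed cost (B) = invoice 53478.25 + 5388.62 + duty 7960.08 = 66826.95
Difference = |72504.95 − 66826.95| = 5678.00

Supplier B is cheaper by CHF 5678.00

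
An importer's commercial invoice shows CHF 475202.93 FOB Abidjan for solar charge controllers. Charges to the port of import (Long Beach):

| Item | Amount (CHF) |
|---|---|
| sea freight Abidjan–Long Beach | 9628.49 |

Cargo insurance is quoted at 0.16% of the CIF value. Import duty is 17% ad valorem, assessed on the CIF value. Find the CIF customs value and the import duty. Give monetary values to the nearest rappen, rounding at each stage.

CIF value: CHF 485608.39; import duty: CHF 82553.43

Let C be the CIF value. C = FOB price + freight + 0.16% × C
C − 0.16% × C = 475202.93 + 9628.49
0.9984 × C = 484831.42
C = 484831.42 / 0.9984 = 485608.39
Insurance premium = 0.16% × 485608.39 = 776.97
Import duty = 485608.39 × 17% = 82553.43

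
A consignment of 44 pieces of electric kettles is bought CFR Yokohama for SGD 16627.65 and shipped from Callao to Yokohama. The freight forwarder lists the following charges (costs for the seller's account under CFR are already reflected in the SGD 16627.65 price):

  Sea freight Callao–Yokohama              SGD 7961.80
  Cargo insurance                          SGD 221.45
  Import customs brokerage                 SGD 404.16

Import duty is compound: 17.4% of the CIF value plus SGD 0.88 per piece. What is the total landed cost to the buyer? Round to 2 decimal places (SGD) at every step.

CFR: the seller pays costs through ocean freight to the destination port, but not insurance.
Already in the invoice (seller's account under CFR): freight — exclude.
CIF value = CFR price + insurance = 16627.65 + 221.45 = 16849.10
Ad valorem component: 16849.10 × 17.4% = 2931.74
Specific component: 44 × 0.88 = 38.72
Import duty = 2931.74 + 38.72 = 2970.46
Buyer bears: insurance 221.45 + brokerage 404.16 + duty 2970.46 = 3596.07
Landed cost = invoice 16627.65 + 3596.07 = 20223.72

Total landed cost: SGD 20223.72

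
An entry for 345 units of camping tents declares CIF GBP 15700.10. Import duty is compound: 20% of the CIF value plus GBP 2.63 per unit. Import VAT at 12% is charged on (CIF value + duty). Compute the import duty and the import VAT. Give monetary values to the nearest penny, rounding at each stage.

Ad valorem component: 15700.10 × 20% = 3140.02
Specific component: 345 × 2.63 = 907.35
Import duty = 3140.02 + 907.35 = 4047.37
VAT base = CIF + duty = 15700.10 + 4047.37 = 19747.47
Import VAT = 19747.47 × 12% = 2369.70

Import duty: GBP 4047.37; import VAT: GBP 2369.70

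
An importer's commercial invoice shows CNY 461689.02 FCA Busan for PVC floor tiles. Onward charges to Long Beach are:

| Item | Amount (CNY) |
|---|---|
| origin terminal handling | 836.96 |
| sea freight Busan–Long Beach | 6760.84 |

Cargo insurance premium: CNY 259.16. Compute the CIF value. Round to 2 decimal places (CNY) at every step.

CIF value: CNY 469545.98

CIF = FCA price + pre-shipment costs + freight + insurance
CIF = 461689.02 + 836.96 + 6760.84 + 259.16 = 469545.98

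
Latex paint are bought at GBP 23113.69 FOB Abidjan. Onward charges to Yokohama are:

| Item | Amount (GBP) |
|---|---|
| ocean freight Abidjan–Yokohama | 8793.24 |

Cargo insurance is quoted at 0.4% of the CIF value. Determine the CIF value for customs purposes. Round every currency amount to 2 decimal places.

Let C be the CIF value. C = FOB price + freight + 0.4% × C
C − 0.4% × C = 23113.69 + 8793.24
0.996 × C = 31906.93
C = 31906.93 / 0.996 = 32035.07
Insurance premium = 0.4% × 32035.07 = 128.14

CIF value: GBP 32035.07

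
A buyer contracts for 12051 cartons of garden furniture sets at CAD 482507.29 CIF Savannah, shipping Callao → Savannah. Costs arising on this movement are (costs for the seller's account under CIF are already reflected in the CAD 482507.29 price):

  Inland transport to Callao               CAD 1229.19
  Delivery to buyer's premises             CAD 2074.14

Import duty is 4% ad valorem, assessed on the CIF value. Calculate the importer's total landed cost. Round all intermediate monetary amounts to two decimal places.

Total landed cost: CAD 503881.72

CIF: the seller pays costs through ocean freight and marine insurance to the destination port.
Already in the invoice (seller's account under CIF): inland to port — exclude.
The CIF price already equals the CIF value: 482507.29
Import duty = 482507.29 × 4% = 19300.29
Buyer bears: delivery 2074.14 + duty 19300.29 = 21374.43
Landed cost = invoice 482507.29 + 21374.43 = 503881.72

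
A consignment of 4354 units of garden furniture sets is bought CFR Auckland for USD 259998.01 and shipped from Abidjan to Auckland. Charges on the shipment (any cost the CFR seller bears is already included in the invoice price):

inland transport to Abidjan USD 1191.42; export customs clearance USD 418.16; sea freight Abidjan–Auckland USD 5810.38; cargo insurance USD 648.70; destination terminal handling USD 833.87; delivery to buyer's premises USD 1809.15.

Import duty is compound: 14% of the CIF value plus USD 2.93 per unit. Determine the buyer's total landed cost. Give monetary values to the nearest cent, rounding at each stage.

Total landed cost: USD 312537.49

CFR: the seller pays costs through ocean freight to the destination port, but not insurance.
Already in the invoice (seller's account under CFR): inland to port, export clearance, freight — exclude.
CIF value = CFR price + insurance = 259998.01 + 648.70 = 260646.71
Ad valorem component: 260646.71 × 14% = 36490.54
Specific component: 4354 × 2.93 = 12757.22
Import duty = 36490.54 + 12757.22 = 49247.76
Buyer bears: insurance 648.70 + destination terminal 833.87 + delivery 1809.15 + duty 49247.76 = 52539.48
Landed cost = invoice 259998.01 + 52539.48 = 312537.49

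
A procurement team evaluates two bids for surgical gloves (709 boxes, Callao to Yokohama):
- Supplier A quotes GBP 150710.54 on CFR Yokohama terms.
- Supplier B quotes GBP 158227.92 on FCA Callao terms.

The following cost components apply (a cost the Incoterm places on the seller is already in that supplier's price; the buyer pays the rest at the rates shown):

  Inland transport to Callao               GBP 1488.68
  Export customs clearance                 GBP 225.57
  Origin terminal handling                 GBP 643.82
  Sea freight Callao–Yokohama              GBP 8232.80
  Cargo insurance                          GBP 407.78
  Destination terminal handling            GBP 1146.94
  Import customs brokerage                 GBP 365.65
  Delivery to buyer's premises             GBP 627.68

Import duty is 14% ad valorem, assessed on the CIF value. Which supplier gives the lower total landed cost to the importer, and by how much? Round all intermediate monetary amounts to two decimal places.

Supplier A (CFR):
CIF value = CFR price + insurance = 150710.54 + 407.78 = 151118.32
Import duty = 151118.32 × 14% = 21156.56
Buyer bears (A): 407.78 + 1146.94 + 365.65 + 627.68 = 2548.05
Landed cost (A) = invoice 150710.54 + 2548.05 + duty 21156.56 = 174415.15
Supplier B (FCA):
CIF value = FCA price + origin terminal + freight + insurance = 158227.92 + 643.82 + 8232.80 + 407.78 = 167512.32
Import duty = 167512.32 × 14% = 23451.72
Buyer bears (B): 643.82 + 8232.80 + 407.78 + 1146.94 + 365.65 + 627.68 = 11424.67
Landed cost (B) = invoice 158227.92 + 11424.67 + duty 23451.72 = 193104.31
Difference = |174415.15 − 193104.31| = 18689.16

Supplier A is cheaper by GBP 18689.16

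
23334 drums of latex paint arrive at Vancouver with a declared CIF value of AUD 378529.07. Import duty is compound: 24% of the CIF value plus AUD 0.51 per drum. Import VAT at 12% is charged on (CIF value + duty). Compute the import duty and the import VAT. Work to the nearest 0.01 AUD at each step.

Ad valorem component: 378529.07 × 24% = 90846.98
Specific component: 23334 × 0.51 = 11900.34
Import duty = 90846.98 + 11900.34 = 102747.32
VAT base = CIF + duty = 378529.07 + 102747.32 = 481276.39
Import VAT = 481276.39 × 12% = 57753.17

Import duty: AUD 102747.32; import VAT: AUD 57753.17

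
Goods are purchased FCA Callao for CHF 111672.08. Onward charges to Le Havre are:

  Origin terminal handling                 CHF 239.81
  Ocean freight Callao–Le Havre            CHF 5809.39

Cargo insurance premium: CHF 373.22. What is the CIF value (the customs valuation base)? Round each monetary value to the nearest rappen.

CIF = FCA price + pre-shipment costs + freight + insurance
CIF = 111672.08 + 239.81 + 5809.39 + 373.22 = 118094.50

CIF value: CHF 118094.50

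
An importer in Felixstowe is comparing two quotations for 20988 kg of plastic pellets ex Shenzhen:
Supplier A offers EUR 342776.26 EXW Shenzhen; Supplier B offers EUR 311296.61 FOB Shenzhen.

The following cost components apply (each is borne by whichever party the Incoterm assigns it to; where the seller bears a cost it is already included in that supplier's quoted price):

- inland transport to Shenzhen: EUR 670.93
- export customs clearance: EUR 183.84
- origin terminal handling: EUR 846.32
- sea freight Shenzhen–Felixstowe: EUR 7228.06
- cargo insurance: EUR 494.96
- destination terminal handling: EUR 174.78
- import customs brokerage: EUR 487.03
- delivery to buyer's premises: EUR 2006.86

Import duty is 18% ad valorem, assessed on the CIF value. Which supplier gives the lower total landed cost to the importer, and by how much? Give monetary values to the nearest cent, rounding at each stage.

Supplier A (EXW):
CIF value = EXW price + inland to port + export clearance + origin terminal + freight + insurance = 342776.26 + 670.93 + 183.84 + 846.32 + 7228.06 + 494.96 = 352200.37
Import duty = 352200.37 × 18% = 63396.07
Buyer bears (A): 670.93 + 183.84 + 846.32 + 7228.06 + 494.96 + 174.78 + 487.03 + 2006.86 = 12092.78
Landed cost (A) = invoice 342776.26 + 12092.78 + duty 63396.07 = 418265.11
Supplier B (FOB):
CIF value = FOB price + freight + insurance = 311296.61 + 7228.06 + 494.96 = 319019.63
Import duty = 319019.63 × 18% = 57423.53
Buyer bears (B): 7228.06 + 494.96 + 174.78 + 487.03 + 2006.86 = 10391.69
Landed cost (B) = invoice 311296.61 + 10391.69 + duty 57423.53 = 379111.83
Difference = |418265.11 − 379111.83| = 39153.28

Supplier B is cheaper by EUR 39153.28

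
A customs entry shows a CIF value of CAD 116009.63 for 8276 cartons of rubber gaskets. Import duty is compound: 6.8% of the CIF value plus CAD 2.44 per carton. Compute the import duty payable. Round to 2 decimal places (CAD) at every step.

Ad valorem component: 116009.63 × 6.8% = 7888.65
Specific component: 8276 × 2.44 = 20193.44
Import duty = 7888.65 + 20193.44 = 28082.09

Import duty: CAD 28082.09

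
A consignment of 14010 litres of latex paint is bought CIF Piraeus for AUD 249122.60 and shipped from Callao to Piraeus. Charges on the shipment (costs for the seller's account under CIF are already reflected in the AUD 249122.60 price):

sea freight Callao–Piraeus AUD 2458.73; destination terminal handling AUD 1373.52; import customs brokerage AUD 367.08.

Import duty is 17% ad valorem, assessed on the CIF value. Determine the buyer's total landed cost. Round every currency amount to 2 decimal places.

CIF: the seller pays costs through ocean freight and marine insurance to the destination port.
Already in the invoice (seller's account under CIF): freight — exclude.
The CIF price already equals the CIF value: 249122.60
Import duty = 249122.60 × 17% = 42350.84
Buyer bears: destination terminal 1373.52 + brokerage 367.08 + duty 42350.84 = 44091.44
Landed cost = invoice 249122.60 + 44091.44 = 293214.04

Total landed cost: AUD 293214.04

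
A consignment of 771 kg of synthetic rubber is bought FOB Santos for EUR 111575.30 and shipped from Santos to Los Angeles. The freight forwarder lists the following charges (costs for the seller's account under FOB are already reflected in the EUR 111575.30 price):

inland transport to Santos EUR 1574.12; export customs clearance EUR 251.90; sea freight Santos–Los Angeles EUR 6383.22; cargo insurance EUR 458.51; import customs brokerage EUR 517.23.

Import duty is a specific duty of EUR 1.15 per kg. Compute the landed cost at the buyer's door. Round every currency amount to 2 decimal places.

Total landed cost: EUR 119820.91

FOB: the seller bears costs until goods are on board at the origin port; the buyer bears freight, insurance and all costs thereafter.
Already in the invoice (seller's account under FOB): inland to port, export clearance — exclude.
CIF value = FOB price + freight + insurance = 111575.30 + 6383.22 + 458.51 = 118417.03
Import duty = 771 × 1.15 = 886.65
Buyer bears: freight 6383.22 + insurance 458.51 + brokerage 517.23 + duty 886.65 = 8245.61
Landed cost = invoice 111575.30 + 8245.61 = 119820.91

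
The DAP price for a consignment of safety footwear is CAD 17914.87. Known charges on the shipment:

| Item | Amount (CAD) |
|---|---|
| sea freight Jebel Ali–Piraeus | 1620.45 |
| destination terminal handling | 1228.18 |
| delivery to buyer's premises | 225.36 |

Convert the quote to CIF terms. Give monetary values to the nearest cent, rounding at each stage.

Not relevant to the conversion: freight — on the seller under both DAP and CIF; already in the DAP price and stays in the CIF price.
From DAP to CIF, the seller no longer bears: destination terminal, delivery.
CIF price = 17914.87 − 1228.18 − 225.36 = 16461.33

CIF price: CAD 16461.33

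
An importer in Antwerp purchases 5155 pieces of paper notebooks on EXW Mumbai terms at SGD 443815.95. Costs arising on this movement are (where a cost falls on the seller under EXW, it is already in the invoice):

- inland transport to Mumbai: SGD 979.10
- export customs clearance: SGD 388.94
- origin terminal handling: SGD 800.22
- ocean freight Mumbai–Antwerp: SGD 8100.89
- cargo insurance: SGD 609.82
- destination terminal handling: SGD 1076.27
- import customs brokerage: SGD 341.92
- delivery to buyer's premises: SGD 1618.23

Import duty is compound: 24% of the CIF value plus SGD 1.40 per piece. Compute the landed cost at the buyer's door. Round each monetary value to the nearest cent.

EXW: the seller makes goods available at their premises; the buyer bears all onward costs.
CIF value = EXW price + inland to port + export clearance + origin terminal + freight + insurance = 443815.95 + 979.10 + 388.94 + 800.22 + 8100.89 + 609.82 = 454694.92
Ad valorem component: 454694.92 × 24% = 109126.78
Specific component: 5155 × 1.40 = 7217.00
Import duty = 109126.78 + 7217.00 = 116343.78
Buyer bears: inland to port 979.10 + export clearance 388.94 + origin terminal 800.22 + freight 8100.89 + insurance 609.82 + destination terminal 1076.27 + brokerage 341.92 + delivery 1618.23 + duty 116343.78 = 130259.17
Landed cost = invoice 443815.95 + 130259.17 = 574075.12

Total landed cost: SGD 574075.12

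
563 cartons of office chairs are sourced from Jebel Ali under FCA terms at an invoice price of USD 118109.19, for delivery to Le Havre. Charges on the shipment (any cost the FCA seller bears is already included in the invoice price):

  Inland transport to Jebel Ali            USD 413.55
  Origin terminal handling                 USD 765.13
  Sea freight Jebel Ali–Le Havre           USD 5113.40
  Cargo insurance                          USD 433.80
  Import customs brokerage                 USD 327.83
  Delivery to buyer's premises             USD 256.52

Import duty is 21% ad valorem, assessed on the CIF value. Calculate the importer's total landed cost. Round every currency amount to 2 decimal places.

Total landed cost: USD 151134.39

FCA: the seller delivers export-cleared goods to the carrier; the buyer bears costs from that point.
Already in the invoice (seller's account under FCA): inland to port — exclude.
CIF value = FCA price + origin terminal + freight + insurance = 118109.19 + 765.13 + 5113.40 + 433.80 = 124421.52
Import duty = 124421.52 × 21% = 26128.52
Buyer bears: origin terminal 765.13 + freight 5113.40 + insurance 433.80 + brokerage 327.83 + delivery 256.52 + duty 26128.52 = 33025.20
Landed cost = invoice 118109.19 + 33025.20 = 151134.39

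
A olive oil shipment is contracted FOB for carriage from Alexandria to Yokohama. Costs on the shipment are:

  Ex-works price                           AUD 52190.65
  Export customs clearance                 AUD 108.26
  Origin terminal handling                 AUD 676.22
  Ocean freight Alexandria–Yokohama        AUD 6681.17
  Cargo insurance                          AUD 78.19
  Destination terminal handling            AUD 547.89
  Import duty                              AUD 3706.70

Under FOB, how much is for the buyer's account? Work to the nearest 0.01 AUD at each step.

Buyer's account: AUD 11013.95

FOB: the seller bears costs until goods are on board at the origin port; the buyer bears freight, insurance and all costs thereafter.
Seller's account: goods 52190.65 + export clearance 108.26 + origin terminal 676.22 = 52975.13
Buyer's account: freight 6681.17 + insurance 78.19 + destination terminal 547.89 + duty 3706.70 = 11013.95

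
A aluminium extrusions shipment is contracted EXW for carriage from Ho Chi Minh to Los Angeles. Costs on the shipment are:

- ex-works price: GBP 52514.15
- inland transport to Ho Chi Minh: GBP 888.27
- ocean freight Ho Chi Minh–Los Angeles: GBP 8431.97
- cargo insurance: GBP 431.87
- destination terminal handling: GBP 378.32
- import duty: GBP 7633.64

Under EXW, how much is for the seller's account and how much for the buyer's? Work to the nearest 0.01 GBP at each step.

EXW: the seller makes goods available at their premises; the buyer bears all onward costs.
Seller's account: goods 52514.15 = 52514.15
Buyer's account: inland to port 888.27 + freight 8431.97 + insurance 431.87 + destination terminal 378.32 + duty 7633.64 = 17764.07

Seller: GBP 52514.15; buyer: GBP 17764.07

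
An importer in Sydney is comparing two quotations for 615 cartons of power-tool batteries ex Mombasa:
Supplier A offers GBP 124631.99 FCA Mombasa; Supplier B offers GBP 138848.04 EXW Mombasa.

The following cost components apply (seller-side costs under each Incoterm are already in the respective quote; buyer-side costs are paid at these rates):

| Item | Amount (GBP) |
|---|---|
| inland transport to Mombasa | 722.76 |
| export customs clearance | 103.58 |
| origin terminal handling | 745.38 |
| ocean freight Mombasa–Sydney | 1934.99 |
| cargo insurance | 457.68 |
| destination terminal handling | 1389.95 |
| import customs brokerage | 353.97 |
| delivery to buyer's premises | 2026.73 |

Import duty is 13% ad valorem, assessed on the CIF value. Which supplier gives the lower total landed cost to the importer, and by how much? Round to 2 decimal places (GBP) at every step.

Supplier A (FCA):
CIF value = FCA price + origin terminal + freight + insurance = 124631.99 + 745.38 + 1934.99 + 457.68 = 127770.04
Import duty = 127770.04 × 13% = 16610.11
Buyer bears (A): 745.38 + 1934.99 + 457.68 + 1389.95 + 353.97 + 2026.73 = 6908.70
Landed cost (A) = invoice 124631.99 + 6908.70 + duty 16610.11 = 148150.80
Supplier B (EXW):
CIF value = EXW price + inland to port + export clearance + origin terminal + freight + insurance = 138848.04 + 722.76 + 103.58 + 745.38 + 1934.99 + 457.68 = 142812.43
Import duty = 142812.43 × 13% = 18565.62
Buyer bears (B): 722.76 + 103.58 + 745.38 + 1934.99 + 457.68 + 1389.95 + 353.97 + 2026.73 = 7735.04
Landed cost (B) = invoice 138848.04 + 7735.04 + duty 18565.62 = 165148.70
Difference = |148150.80 − 165148.70| = 16997.90

Supplier A is cheaper by GBP 16997.90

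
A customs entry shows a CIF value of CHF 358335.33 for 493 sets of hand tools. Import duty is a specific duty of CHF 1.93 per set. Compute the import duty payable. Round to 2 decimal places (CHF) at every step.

Import duty = 493 × 1.93 = 951.49

Import duty: CHF 951.49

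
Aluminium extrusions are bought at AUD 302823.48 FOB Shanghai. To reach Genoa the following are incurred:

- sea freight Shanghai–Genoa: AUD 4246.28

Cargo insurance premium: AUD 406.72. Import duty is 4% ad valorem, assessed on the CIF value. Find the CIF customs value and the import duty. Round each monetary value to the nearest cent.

CIF value: AUD 307476.48; import duty: AUD 12299.06

CIF = FOB price + freight + insurance
CIF = 302823.48 + 4246.28 + 406.72 = 307476.48
Import duty = 307476.48 × 4% = 12299.06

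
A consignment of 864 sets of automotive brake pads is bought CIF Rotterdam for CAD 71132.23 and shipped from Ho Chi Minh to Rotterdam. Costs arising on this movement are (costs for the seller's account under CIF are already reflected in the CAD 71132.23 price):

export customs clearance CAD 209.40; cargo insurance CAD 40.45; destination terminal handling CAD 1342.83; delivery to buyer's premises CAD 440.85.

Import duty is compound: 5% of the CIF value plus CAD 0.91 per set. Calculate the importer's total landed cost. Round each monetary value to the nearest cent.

Total landed cost: CAD 77258.76

CIF: the seller pays costs through ocean freight and marine insurance to the destination port.
Already in the invoice (seller's account under CIF): export clearance, insurance — exclude.
The CIF price already equals the CIF value: 71132.23
Ad valorem component: 71132.23 × 5% = 3556.61
Specific component: 864 × 0.91 = 786.24
Import duty = 3556.61 + 786.24 = 4342.85
Buyer bears: destination terminal 1342.83 + delivery 440.85 + duty 4342.85 = 6126.53
Landed cost = invoice 71132.23 + 6126.53 = 77258.76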